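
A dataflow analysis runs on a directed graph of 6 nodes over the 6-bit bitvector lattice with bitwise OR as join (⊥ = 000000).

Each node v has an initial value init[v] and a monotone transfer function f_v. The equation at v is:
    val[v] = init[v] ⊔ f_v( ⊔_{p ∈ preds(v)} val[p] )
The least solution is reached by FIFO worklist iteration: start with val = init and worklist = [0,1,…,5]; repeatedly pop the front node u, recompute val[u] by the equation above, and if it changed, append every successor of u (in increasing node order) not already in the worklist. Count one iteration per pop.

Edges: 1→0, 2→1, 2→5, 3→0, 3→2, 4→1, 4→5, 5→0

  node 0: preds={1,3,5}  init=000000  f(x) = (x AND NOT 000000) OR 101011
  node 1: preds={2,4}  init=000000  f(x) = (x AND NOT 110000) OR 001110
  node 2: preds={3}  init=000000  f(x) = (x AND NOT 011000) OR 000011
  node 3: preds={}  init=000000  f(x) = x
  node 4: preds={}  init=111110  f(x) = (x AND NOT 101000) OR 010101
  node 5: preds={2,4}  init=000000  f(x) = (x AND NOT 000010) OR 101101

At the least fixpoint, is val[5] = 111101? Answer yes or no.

yes

Trace (9 dequeues):
  [1] u=0 | in 000000 | out 101011 | prev 000000 | push {}
  [2] u=1 | in 111110 | out 001110 | prev 000000 | push {0}
  [3] u=2 | in 000000 | out 000011 | prev 000000 | push {1}
  [4] u=3 | in 000000 | out 000000 | ==
  [5] u=4 | in 000000 | out 111111 | prev 111110 | push {}
  [6] u=5 | in 111111 | out 111101 | prev 000000 | push {}
  [7] u=0 | in 111111 | out 111111 | prev 101011 | push {}
  [8] u=1 | in 111111 | out 001111 | prev 001110 | push {0}
  [9] u=0 | in 111111 | out 111111 | ==

Converged values:
  [0] 111111
  [1] 001111
  [2] 000011
  [3] 000000
  [4] 111111
  [5] 111101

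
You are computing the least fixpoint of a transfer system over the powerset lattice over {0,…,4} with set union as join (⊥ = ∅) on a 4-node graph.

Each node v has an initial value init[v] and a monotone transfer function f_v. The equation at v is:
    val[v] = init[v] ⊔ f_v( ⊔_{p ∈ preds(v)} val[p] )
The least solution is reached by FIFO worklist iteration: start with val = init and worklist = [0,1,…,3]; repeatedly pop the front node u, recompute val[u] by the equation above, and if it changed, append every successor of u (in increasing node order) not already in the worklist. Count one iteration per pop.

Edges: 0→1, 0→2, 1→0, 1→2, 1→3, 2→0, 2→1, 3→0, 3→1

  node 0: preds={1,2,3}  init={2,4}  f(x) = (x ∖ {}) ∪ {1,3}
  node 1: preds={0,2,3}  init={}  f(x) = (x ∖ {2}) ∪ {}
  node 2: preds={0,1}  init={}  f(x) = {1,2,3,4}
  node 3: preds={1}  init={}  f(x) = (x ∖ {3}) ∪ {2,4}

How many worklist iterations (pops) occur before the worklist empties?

Iteration log — 6 steps:
  step 1. node 0  ⊔preds={}  new={1,2,3,4}  old={2,4}  +wl: 
  step 2. node 1  ⊔preds={1,2,3,4}  new={1,3,4}  old={}  +wl: 0
  step 3. node 2  ⊔preds={1,2,3,4}  new={1,2,3,4}  old={}  +wl: 1
  step 4. node 3  ⊔preds={1,3,4}  new={1,2,4}  old={}  +wl: 
  step 5. node 0  ⊔preds={1,2,3,4}  new={1,2,3,4}  stable
  step 6. node 1  ⊔preds={1,2,3,4}  new={1,3,4}  stable

Least fixpoint reached:
  node 0: {1,2,3,4}
  node 1: {1,3,4}
  node 2: {1,2,3,4}
  node 3: {1,2,4}

6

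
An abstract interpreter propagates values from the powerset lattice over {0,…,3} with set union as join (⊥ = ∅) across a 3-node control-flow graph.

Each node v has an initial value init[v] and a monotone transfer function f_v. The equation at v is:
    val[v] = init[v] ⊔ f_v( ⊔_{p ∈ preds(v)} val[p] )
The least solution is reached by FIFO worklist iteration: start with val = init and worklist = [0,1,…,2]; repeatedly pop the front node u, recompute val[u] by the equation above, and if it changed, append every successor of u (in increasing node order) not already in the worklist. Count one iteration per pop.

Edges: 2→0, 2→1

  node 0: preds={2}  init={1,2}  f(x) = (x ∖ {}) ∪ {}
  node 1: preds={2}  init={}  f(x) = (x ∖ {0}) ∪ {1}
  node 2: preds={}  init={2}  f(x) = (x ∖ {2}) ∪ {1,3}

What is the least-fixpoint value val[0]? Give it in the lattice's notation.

Worklist (5 pops):
  #1 pop 0: in={2} → {1,2} (no change)
  #2 pop 1: in={2} → {1,2} (was {}); enqueue []
  #3 pop 2: in={} → {1,2,3} (was {2}); enqueue [0,1]
  #4 pop 0: in={1,2,3} → {1,2,3} (was {1,2}); enqueue []
  #5 pop 1: in={1,2,3} → {1,2,3} (was {1,2}); enqueue []

Fixpoint:
  val[0] = {1,2,3}
  val[1] = {1,2,3}
  val[2] = {1,2,3}

{1,2,3}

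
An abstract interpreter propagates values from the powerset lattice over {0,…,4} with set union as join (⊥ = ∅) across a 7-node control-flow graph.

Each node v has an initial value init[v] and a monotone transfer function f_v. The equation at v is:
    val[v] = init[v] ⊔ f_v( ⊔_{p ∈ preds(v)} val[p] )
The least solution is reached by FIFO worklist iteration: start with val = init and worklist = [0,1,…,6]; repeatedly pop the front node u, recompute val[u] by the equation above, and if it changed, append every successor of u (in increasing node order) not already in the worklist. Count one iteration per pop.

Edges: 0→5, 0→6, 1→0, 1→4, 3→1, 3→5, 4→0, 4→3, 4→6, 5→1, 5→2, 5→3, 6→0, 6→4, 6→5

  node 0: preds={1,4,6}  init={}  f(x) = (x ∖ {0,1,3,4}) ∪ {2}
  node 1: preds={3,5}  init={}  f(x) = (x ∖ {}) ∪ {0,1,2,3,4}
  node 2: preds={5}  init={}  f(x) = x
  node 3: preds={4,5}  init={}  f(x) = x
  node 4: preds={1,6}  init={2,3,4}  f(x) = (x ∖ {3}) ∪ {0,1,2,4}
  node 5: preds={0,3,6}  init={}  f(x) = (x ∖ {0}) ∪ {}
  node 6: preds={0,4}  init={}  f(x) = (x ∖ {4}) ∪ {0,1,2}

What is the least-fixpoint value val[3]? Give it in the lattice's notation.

{0,1,2,3,4}

Iteration log — 16 steps:
  step 1. node 0  ⊔preds={2,3,4}  new={2}  old={}  +wl: 
  step 2. node 1  ⊔preds={}  new={0,1,2,3,4}  old={}  +wl: 0
  step 3. node 2  ⊔preds={}  new={}  stable
  step 4. node 3  ⊔preds={2,3,4}  new={2,3,4}  old={}  +wl: 1
  step 5. node 4  ⊔preds={0,1,2,3,4}  new={0,1,2,3,4}  old={2,3,4}  +wl: 3
  step 6. node 5  ⊔preds={2,3,4}  new={2,3,4}  old={}  +wl: 2
  step 7. node 6  ⊔preds={0,1,2,3,4}  new={0,1,2,3}  old={}  +wl: 4,5
  step 8. node 0  ⊔preds={0,1,2,3,4}  new={2}  stable
  step 9. node 1  ⊔preds={2,3,4}  new={0,1,2,3,4}  stable
  step 10. node 3  ⊔preds={0,1,2,3,4}  new={0,1,2,3,4}  old={2,3,4}  +wl: 1
  step 11. node 2  ⊔preds={2,3,4}  new={2,3,4}  old={}  +wl: 
  step 12. node 4  ⊔preds={0,1,2,3,4}  new={0,1,2,3,4}  stable
  step 13. node 5  ⊔preds={0,1,2,3,4}  new={1,2,3,4}  old={2,3,4}  +wl: 2,3
  step 14. node 1  ⊔preds={0,1,2,3,4}  new={0,1,2,3,4}  stable
  step 15. node 2  ⊔preds={1,2,3,4}  new={1,2,3,4}  old={2,3,4}  +wl: 
  step 16. node 3  ⊔preds={0,1,2,3,4}  new={0,1,2,3,4}  stable

Least fixpoint reached:
  node 0: {2}
  node 1: {0,1,2,3,4}
  node 2: {1,2,3,4}
  node 3: {0,1,2,3,4}
  node 4: {0,1,2,3,4}
  node 5: {1,2,3,4}
  node 6: {0,1,2,3}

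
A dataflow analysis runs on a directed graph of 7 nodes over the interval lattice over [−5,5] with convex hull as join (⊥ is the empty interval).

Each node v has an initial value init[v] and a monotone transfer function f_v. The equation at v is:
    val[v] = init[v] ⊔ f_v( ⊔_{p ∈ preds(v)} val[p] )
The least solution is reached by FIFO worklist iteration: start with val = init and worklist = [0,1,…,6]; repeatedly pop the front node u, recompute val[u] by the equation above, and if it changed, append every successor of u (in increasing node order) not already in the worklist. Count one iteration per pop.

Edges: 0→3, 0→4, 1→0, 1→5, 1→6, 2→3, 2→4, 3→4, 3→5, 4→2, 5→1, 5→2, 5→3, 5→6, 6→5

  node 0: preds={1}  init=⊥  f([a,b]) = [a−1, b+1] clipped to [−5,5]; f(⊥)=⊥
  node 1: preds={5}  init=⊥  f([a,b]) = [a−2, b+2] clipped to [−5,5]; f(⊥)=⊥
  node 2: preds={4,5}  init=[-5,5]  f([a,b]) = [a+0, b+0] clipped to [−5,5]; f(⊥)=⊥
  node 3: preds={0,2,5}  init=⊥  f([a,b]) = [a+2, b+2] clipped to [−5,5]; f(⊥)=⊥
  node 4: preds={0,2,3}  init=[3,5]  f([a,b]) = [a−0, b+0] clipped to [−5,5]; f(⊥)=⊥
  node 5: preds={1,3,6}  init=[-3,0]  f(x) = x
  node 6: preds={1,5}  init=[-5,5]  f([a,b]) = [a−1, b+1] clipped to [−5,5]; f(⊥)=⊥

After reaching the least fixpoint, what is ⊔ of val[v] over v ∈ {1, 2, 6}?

Iteration log — 17 steps:
  step 1. node 0  ⊔preds=⊥  new=⊥  stable
  step 2. node 1  ⊔preds=[-3,0]  new=[-5,2]  old=⊥  +wl: 0
  step 3. node 2  ⊔preds=[-3,5]  new=[-5,5]  stable
  step 4. node 3  ⊔preds=[-5,5]  new=[-3,5]  old=⊥  +wl: 
  step 5. node 4  ⊔preds=[-5,5]  new=[-5,5]  old=[3,5]  +wl: 2
  step 6. node 5  ⊔preds=[-5,5]  new=[-5,5]  old=[-3,0]  +wl: 1,3
  step 7. node 6  ⊔preds=[-5,5]  new=[-5,5]  stable
  step 8. node 0  ⊔preds=[-5,2]  new=[-5,3]  old=⊥  +wl: 4
  step 9. node 2  ⊔preds=[-5,5]  new=[-5,5]  stable
  step 10. node 1  ⊔preds=[-5,5]  new=[-5,5]  old=[-5,2]  +wl: 0,5,6
  step 11. node 3  ⊔preds=[-5,5]  new=[-3,5]  stable
  step 12. node 4  ⊔preds=[-5,5]  new=[-5,5]  stable
  step 13. node 0  ⊔preds=[-5,5]  new=[-5,5]  old=[-5,3]  +wl: 3,4
  step 14. node 5  ⊔preds=[-5,5]  new=[-5,5]  stable
  step 15. node 6  ⊔preds=[-5,5]  new=[-5,5]  stable
  step 16. node 3  ⊔preds=[-5,5]  new=[-3,5]  stable
  step 17. node 4  ⊔preds=[-5,5]  new=[-5,5]  stable

Least fixpoint reached:
  node 0: [-5,5]
  node 1: [-5,5]
  node 2: [-5,5]
  node 3: [-3,5]
  node 4: [-5,5]
  node 5: [-5,5]
  node 6: [-5,5]

[-5,5]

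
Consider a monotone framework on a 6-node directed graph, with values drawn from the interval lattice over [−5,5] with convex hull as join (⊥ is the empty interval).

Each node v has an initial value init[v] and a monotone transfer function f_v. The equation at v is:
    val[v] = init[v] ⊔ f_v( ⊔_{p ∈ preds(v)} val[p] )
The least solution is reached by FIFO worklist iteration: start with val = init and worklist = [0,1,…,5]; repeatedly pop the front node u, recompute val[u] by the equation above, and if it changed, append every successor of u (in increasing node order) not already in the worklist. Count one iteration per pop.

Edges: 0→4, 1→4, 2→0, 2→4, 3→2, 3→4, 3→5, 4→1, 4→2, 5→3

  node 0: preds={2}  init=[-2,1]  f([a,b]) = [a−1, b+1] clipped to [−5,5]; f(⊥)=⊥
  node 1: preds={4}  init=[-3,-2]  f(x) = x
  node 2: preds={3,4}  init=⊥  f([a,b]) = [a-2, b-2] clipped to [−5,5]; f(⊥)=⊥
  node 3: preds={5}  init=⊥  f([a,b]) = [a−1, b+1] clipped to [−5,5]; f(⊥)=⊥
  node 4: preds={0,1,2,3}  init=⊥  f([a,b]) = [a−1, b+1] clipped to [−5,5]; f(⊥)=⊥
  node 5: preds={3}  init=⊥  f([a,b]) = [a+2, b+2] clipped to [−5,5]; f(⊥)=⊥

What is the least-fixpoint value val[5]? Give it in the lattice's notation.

⊥

Iteration log — 23 steps:
  step 1. node 0  ⊔preds=⊥  new=[-2,1]  stable
  step 2. node 1  ⊔preds=⊥  new=[-3,-2]  stable
  step 3. node 2  ⊔preds=⊥  new=⊥  stable
  step 4. node 3  ⊔preds=⊥  new=⊥  stable
  step 5. node 4  ⊔preds=[-3,1]  new=[-4,2]  old=⊥  +wl: 1,2
  step 6. node 5  ⊔preds=⊥  new=⊥  stable
  step 7. node 1  ⊔preds=[-4,2]  new=[-4,2]  old=[-3,-2]  +wl: 4
  step 8. node 2  ⊔preds=[-4,2]  new=[-5,0]  old=⊥  +wl: 0
  step 9. node 4  ⊔preds=[-5,2]  new=[-5,3]  old=[-4,2]  +wl: 1,2
  step 10. node 0  ⊔preds=[-5,0]  new=[-5,1]  old=[-2,1]  +wl: 4
  step 11. node 1  ⊔preds=[-5,3]  new=[-5,3]  old=[-4,2]  +wl: 
  step 12. node 2  ⊔preds=[-5,3]  new=[-5,1]  old=[-5,0]  +wl: 0
  step 13. node 4  ⊔preds=[-5,3]  new=[-5,4]  old=[-5,3]  +wl: 1,2
  step 14. node 0  ⊔preds=[-5,1]  new=[-5,2]  old=[-5,1]  +wl: 4
  step 15. node 1  ⊔preds=[-5,4]  new=[-5,4]  old=[-5,3]  +wl: 
  step 16. node 2  ⊔preds=[-5,4]  new=[-5,2]  old=[-5,1]  +wl: 0
  step 17. node 4  ⊔preds=[-5,4]  new=[-5,5]  old=[-5,4]  +wl: 1,2
  step 18. node 0  ⊔preds=[-5,2]  new=[-5,3]  old=[-5,2]  +wl: 4
  step 19. node 1  ⊔preds=[-5,5]  new=[-5,5]  old=[-5,4]  +wl: 
  step 20. node 2  ⊔preds=[-5,5]  new=[-5,3]  old=[-5,2]  +wl: 0
  step 21. node 4  ⊔preds=[-5,5]  new=[-5,5]  stable
  step 22. node 0  ⊔preds=[-5,3]  new=[-5,4]  old=[-5,3]  +wl: 4
  step 23. node 4  ⊔preds=[-5,5]  new=[-5,5]  stable

Least fixpoint reached:
  node 0: [-5,4]
  node 1: [-5,5]
  node 2: [-5,3]
  node 3: ⊥
  node 4: [-5,5]
  node 5: ⊥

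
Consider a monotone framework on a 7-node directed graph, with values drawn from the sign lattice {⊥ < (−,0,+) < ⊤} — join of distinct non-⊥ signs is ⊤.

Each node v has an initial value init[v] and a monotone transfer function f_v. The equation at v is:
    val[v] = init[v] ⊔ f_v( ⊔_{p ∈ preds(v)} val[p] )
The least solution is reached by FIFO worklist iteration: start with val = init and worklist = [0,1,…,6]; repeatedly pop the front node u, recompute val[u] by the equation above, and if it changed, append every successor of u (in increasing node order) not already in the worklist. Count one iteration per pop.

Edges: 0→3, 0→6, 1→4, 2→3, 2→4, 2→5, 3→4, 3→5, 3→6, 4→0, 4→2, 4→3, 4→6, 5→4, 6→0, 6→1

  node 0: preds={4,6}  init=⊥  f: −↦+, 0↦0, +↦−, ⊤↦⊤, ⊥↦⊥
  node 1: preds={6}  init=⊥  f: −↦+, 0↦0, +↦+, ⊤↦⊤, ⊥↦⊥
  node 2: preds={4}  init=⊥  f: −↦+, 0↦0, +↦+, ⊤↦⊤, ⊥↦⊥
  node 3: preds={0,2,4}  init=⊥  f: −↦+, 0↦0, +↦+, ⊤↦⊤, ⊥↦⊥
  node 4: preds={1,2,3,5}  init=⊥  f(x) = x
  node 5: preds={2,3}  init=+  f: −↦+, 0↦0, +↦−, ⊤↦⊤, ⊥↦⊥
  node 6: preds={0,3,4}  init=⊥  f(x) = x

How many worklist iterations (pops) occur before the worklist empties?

Iteration log — 21 steps:
  step 1. node 0  ⊔preds=⊥  new=⊥  stable
  step 2. node 1  ⊔preds=⊥  new=⊥  stable
  step 3. node 2  ⊔preds=⊥  new=⊥  stable
  step 4. node 3  ⊔preds=⊥  new=⊥  stable
  step 5. node 4  ⊔preds=+  new=+  old=⊥  +wl: 0,2,3
  step 6. node 5  ⊔preds=⊥  new=+  stable
  step 7. node 6  ⊔preds=+  new=+  old=⊥  +wl: 1
  step 8. node 0  ⊔preds=+  new=−  old=⊥  +wl: 6
  step 9. node 2  ⊔preds=+  new=+  old=⊥  +wl: 4,5
  step 10. node 3  ⊔preds=⊤  new=⊤  old=⊥  +wl: 
  step 11. node 1  ⊔preds=+  new=+  old=⊥  +wl: 
  step 12. node 6  ⊔preds=⊤  new=⊤  old=+  +wl: 0,1
  step 13. node 4  ⊔preds=⊤  new=⊤  old=+  +wl: 2,3,6
  step 14. node 5  ⊔preds=⊤  new=⊤  old=+  +wl: 4
  step 15. node 0  ⊔preds=⊤  new=⊤  old=−  +wl: 
  step 16. node 1  ⊔preds=⊤  new=⊤  old=+  +wl: 
  step 17. node 2  ⊔preds=⊤  new=⊤  old=+  +wl: 5
  step 18. node 3  ⊔preds=⊤  new=⊤  stable
  step 19. node 6  ⊔preds=⊤  new=⊤  stable
  step 20. node 4  ⊔preds=⊤  new=⊤  stable
  step 21. node 5  ⊔preds=⊤  new=⊤  stable

Least fixpoint reached:
  node 0: ⊤
  node 1: ⊤
  node 2: ⊤
  node 3: ⊤
  node 4: ⊤
  node 5: ⊤
  node 6: ⊤

21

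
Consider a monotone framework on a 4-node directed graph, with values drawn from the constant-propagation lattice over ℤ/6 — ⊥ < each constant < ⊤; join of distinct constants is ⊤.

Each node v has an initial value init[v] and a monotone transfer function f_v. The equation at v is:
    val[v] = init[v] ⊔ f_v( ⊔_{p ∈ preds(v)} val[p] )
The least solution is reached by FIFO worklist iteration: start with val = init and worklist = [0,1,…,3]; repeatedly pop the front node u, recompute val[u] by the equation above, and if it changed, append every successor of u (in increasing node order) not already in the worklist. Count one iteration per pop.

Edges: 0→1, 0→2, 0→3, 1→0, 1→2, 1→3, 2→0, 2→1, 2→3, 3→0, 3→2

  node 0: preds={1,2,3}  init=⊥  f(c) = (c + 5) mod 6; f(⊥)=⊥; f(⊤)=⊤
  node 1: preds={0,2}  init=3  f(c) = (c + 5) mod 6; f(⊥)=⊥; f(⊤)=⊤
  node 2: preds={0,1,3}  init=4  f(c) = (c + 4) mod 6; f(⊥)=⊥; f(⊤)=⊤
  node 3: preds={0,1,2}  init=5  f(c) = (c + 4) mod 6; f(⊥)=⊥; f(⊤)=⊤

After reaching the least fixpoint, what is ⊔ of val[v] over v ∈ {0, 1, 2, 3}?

⊤

Trace (7 dequeues):
  [1] u=0 | in ⊤ | out ⊤ | prev ⊥ | push {}
  [2] u=1 | in ⊤ | out ⊤ | prev 3 | push {0}
  [3] u=2 | in ⊤ | out ⊤ | prev 4 | push {1}
  [4] u=3 | in ⊤ | out ⊤ | prev 5 | push {2}
  [5] u=0 | in ⊤ | out ⊤ | ==
  [6] u=1 | in ⊤ | out ⊤ | ==
  [7] u=2 | in ⊤ | out ⊤ | ==

Converged values:
  [0] ⊤
  [1] ⊤
  [2] ⊤
  [3] ⊤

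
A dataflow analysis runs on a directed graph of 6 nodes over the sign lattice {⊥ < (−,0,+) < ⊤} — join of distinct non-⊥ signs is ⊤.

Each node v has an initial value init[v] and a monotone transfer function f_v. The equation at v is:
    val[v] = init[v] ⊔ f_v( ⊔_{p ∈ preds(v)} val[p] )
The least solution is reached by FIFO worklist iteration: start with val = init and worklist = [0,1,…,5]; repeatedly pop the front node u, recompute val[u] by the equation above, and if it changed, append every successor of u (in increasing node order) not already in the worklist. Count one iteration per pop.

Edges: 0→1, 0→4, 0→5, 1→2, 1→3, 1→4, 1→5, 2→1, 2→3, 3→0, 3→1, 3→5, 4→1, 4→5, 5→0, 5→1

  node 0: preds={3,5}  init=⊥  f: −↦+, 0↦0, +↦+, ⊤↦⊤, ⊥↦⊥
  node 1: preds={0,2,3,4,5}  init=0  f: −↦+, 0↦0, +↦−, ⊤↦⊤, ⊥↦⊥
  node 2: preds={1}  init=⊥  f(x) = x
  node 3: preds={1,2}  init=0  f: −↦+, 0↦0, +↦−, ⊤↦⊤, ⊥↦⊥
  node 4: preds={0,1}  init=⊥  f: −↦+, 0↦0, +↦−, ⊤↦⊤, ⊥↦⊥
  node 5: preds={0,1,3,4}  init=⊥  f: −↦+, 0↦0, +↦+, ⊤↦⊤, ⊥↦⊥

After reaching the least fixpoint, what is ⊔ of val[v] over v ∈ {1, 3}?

0

Trace (8 dequeues):
  [1] u=0 | in 0 | out 0 | prev ⊥ | push {}
  [2] u=1 | in 0 | out 0 | ==
  [3] u=2 | in 0 | out 0 | prev ⊥ | push {1}
  [4] u=3 | in 0 | out 0 | ==
  [5] u=4 | in 0 | out 0 | prev ⊥ | push {}
  [6] u=5 | in 0 | out 0 | prev ⊥ | push {0}
  [7] u=1 | in 0 | out 0 | ==
  [8] u=0 | in 0 | out 0 | ==

Converged values:
  [0] 0
  [1] 0
  [2] 0
  [3] 0
  [4] 0
  [5] 0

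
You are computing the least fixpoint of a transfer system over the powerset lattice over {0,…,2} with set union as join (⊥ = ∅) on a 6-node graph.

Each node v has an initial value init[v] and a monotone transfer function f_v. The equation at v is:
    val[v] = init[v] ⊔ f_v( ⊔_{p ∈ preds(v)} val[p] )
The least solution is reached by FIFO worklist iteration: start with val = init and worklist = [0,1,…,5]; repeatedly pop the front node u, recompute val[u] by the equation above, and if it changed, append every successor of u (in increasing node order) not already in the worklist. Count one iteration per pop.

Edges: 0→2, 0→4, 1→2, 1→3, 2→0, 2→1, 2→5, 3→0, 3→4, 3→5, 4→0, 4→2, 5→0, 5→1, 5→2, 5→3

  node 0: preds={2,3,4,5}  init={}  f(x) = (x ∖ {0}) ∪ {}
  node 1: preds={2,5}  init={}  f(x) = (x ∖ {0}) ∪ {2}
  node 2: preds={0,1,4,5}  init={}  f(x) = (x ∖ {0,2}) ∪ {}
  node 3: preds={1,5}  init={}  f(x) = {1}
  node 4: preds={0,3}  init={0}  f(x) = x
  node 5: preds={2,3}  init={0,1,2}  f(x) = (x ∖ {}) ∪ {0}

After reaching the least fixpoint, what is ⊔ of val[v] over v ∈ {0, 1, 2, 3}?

{1,2}

Iteration log — 9 steps:
  step 1. node 0  ⊔preds={0,1,2}  new={1,2}  old={}  +wl: 
  step 2. node 1  ⊔preds={0,1,2}  new={1,2}  old={}  +wl: 
  step 3. node 2  ⊔preds={0,1,2}  new={1}  old={}  +wl: 0,1
  step 4. node 3  ⊔preds={0,1,2}  new={1}  old={}  +wl: 
  step 5. node 4  ⊔preds={1,2}  new={0,1,2}  old={0}  +wl: 2
  step 6. node 5  ⊔preds={1}  new={0,1,2}  stable
  step 7. node 0  ⊔preds={0,1,2}  new={1,2}  stable
  step 8. node 1  ⊔preds={0,1,2}  new={1,2}  stable
  step 9. node 2  ⊔preds={0,1,2}  new={1}  stable

Least fixpoint reached:
  node 0: {1,2}
  node 1: {1,2}
  node 2: {1}
  node 3: {1}
  node 4: {0,1,2}
  node 5: {0,1,2}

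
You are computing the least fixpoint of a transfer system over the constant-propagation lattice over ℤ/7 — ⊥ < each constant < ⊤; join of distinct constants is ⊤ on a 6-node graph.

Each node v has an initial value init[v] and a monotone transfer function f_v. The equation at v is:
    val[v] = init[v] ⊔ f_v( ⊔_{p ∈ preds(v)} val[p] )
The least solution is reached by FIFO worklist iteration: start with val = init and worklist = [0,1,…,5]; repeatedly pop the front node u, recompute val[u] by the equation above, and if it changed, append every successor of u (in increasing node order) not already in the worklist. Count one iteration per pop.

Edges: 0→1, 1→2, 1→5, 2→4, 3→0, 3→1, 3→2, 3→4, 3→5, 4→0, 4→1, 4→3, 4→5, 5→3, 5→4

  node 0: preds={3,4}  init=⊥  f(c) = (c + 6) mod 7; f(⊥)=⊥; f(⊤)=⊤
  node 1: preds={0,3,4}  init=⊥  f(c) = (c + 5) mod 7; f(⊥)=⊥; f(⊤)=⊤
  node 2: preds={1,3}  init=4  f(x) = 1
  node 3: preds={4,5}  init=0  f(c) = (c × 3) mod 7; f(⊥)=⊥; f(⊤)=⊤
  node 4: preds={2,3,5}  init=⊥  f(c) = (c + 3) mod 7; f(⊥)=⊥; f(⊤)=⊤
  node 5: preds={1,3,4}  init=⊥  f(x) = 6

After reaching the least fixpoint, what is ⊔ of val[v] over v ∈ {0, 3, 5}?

⊤

Worklist (14 pops):
  #1 pop 0: in=0 → 6 (was ⊥); enqueue []
  #2 pop 1: in=⊤ → ⊤ (was ⊥); enqueue []
  #3 pop 2: in=⊤ → ⊤ (was 4); enqueue []
  #4 pop 3: in=⊥ → 0 (no change)
  #5 pop 4: in=⊤ → ⊤ (was ⊥); enqueue [0,1,3]
  #6 pop 5: in=⊤ → 6 (was ⊥); enqueue [4]
  #7 pop 0: in=⊤ → ⊤ (was 6); enqueue []
  #8 pop 1: in=⊤ → ⊤ (no change)
  #9 pop 3: in=⊤ → ⊤ (was 0); enqueue [0,1,2,5]
  #10 pop 4: in=⊤ → ⊤ (no change)
  #11 pop 0: in=⊤ → ⊤ (no change)
  #12 pop 1: in=⊤ → ⊤ (no change)
  #13 pop 2: in=⊤ → ⊤ (no change)
  #14 pop 5: in=⊤ → 6 (no change)

Fixpoint:
  val[0] = ⊤
  val[1] = ⊤
  val[2] = ⊤
  val[3] = ⊤
  val[4] = ⊤
  val[5] = 6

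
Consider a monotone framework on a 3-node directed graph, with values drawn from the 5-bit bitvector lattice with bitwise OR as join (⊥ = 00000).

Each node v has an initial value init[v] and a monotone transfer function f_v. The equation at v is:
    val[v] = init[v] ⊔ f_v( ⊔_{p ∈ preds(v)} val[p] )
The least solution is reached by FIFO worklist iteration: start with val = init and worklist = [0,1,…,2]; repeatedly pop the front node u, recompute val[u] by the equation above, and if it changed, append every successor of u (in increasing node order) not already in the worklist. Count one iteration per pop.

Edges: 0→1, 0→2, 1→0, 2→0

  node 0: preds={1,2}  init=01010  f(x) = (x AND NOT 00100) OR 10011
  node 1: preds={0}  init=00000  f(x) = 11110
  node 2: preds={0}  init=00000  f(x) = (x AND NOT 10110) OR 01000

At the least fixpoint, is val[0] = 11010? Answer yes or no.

no

Iteration log — 4 steps:
  step 1. node 0  ⊔preds=00000  new=11011  old=01010  +wl: 
  step 2. node 1  ⊔preds=11011  new=11110  old=00000  +wl: 0
  step 3. node 2  ⊔preds=11011  new=01001  old=00000  +wl: 
  step 4. node 0  ⊔preds=11111  new=11011  stable

Least fixpoint reached:
  node 0: 11011
  node 1: 11110
  node 2: 01001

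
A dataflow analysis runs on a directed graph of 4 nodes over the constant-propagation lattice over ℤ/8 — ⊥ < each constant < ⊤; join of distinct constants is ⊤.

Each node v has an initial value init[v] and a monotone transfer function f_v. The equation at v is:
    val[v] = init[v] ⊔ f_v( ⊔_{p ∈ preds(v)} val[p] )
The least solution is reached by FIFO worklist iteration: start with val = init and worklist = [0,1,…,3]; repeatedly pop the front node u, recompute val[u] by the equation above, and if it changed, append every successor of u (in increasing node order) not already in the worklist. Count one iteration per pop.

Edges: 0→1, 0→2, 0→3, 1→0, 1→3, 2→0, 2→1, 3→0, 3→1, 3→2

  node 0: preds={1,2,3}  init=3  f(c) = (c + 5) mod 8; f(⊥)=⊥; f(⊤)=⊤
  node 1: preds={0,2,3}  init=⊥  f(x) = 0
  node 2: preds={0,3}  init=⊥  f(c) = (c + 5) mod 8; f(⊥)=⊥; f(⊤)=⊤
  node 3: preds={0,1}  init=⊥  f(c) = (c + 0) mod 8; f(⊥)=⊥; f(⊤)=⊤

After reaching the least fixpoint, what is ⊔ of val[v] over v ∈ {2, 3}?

⊤

Iteration log — 10 steps:
  step 1. node 0  ⊔preds=⊥  new=3  stable
  step 2. node 1  ⊔preds=3  new=0  old=⊥  +wl: 0
  step 3. node 2  ⊔preds=3  new=0  old=⊥  +wl: 1
  step 4. node 3  ⊔preds=⊤  new=⊤  old=⊥  +wl: 2
  step 5. node 0  ⊔preds=⊤  new=⊤  old=3  +wl: 3
  step 6. node 1  ⊔preds=⊤  new=0  stable
  step 7. node 2  ⊔preds=⊤  new=⊤  old=0  +wl: 0,1
  step 8. node 3  ⊔preds=⊤  new=⊤  stable
  step 9. node 0  ⊔preds=⊤  new=⊤  stable
  step 10. node 1  ⊔preds=⊤  new=0  stable

Least fixpoint reached:
  node 0: ⊤
  node 1: 0
  node 2: ⊤
  node 3: ⊤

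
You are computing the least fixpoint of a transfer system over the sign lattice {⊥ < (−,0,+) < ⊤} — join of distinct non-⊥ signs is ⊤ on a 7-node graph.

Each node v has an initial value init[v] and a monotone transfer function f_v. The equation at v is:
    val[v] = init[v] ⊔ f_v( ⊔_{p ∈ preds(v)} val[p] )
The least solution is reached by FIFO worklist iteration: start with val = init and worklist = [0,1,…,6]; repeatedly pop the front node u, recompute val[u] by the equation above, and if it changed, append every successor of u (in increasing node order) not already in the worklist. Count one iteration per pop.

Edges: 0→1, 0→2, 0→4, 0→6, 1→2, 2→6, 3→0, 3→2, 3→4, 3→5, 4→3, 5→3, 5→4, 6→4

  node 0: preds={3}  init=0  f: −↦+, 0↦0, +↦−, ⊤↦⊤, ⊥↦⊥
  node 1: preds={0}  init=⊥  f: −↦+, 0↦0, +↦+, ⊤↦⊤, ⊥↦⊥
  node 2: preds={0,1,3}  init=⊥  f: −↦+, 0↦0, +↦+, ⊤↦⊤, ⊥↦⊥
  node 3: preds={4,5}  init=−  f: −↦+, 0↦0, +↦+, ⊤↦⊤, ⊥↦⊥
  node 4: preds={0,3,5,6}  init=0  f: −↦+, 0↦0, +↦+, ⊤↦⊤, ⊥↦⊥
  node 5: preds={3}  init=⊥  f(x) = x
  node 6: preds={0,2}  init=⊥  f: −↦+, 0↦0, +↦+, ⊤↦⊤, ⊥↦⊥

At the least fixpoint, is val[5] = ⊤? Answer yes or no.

Iteration log — 11 steps:
  step 1. node 0  ⊔preds=−  new=⊤  old=0  +wl: 
  step 2. node 1  ⊔preds=⊤  new=⊤  old=⊥  +wl: 
  step 3. node 2  ⊔preds=⊤  new=⊤  old=⊥  +wl: 
  step 4. node 3  ⊔preds=0  new=⊤  old=−  +wl: 0,2
  step 5. node 4  ⊔preds=⊤  new=⊤  old=0  +wl: 3
  step 6. node 5  ⊔preds=⊤  new=⊤  old=⊥  +wl: 4
  step 7. node 6  ⊔preds=⊤  new=⊤  old=⊥  +wl: 
  step 8. node 0  ⊔preds=⊤  new=⊤  stable
  step 9. node 2  ⊔preds=⊤  new=⊤  stable
  step 10. node 3  ⊔preds=⊤  new=⊤  stable
  step 11. node 4  ⊔preds=⊤  new=⊤  stable

Least fixpoint reached:
  node 0: ⊤
  node 1: ⊤
  node 2: ⊤
  node 3: ⊤
  node 4: ⊤
  node 5: ⊤
  node 6: ⊤

yes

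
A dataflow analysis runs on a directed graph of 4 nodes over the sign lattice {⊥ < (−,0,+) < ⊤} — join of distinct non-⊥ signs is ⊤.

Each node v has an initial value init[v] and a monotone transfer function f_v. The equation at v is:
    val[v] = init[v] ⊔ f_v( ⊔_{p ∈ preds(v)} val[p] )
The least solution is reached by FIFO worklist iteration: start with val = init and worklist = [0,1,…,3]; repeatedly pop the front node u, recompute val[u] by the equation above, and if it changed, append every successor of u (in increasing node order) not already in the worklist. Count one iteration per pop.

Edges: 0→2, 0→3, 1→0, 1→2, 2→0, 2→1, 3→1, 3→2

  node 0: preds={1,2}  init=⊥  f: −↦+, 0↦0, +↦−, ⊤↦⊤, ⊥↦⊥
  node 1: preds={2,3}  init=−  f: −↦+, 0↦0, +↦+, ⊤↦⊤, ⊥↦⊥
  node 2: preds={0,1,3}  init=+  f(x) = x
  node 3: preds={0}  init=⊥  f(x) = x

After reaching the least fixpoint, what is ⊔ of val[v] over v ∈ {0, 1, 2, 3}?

⊤

Trace (7 dequeues):
  [1] u=0 | in ⊤ | out ⊤ | prev ⊥ | push {}
  [2] u=1 | in + | out ⊤ | prev − | push {0}
  [3] u=2 | in ⊤ | out ⊤ | prev + | push {1}
  [4] u=3 | in ⊤ | out ⊤ | prev ⊥ | push {2}
  [5] u=0 | in ⊤ | out ⊤ | ==
  [6] u=1 | in ⊤ | out ⊤ | ==
  [7] u=2 | in ⊤ | out ⊤ | ==

Converged values:
  [0] ⊤
  [1] ⊤
  [2] ⊤
  [3] ⊤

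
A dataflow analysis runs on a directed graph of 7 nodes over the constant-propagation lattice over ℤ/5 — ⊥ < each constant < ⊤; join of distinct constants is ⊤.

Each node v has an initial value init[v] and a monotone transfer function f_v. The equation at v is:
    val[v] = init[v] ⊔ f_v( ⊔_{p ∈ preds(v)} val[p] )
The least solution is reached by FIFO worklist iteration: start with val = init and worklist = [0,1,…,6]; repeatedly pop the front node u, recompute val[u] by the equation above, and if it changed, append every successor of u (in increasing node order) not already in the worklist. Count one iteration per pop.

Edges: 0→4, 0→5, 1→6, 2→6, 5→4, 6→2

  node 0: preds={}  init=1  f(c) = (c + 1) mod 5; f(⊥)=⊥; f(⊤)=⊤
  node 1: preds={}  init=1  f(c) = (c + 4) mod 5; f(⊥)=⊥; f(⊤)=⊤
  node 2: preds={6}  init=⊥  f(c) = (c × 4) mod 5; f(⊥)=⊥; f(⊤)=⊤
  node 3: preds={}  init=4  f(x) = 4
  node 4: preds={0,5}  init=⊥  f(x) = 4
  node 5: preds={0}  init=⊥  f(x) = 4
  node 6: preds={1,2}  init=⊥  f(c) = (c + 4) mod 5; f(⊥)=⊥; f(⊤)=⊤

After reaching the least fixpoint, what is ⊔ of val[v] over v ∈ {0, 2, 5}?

Iteration log — 12 steps:
  step 1. node 0  ⊔preds=⊥  new=1  stable
  step 2. node 1  ⊔preds=⊥  new=1  stable
  step 3. node 2  ⊔preds=⊥  new=⊥  stable
  step 4. node 3  ⊔preds=⊥  new=4  stable
  step 5. node 4  ⊔preds=1  new=4  old=⊥  +wl: 
  step 6. node 5  ⊔preds=1  new=4  old=⊥  +wl: 4
  step 7. node 6  ⊔preds=1  new=0  old=⊥  +wl: 2
  step 8. node 4  ⊔preds=⊤  new=4  stable
  step 9. node 2  ⊔preds=0  new=0  old=⊥  +wl: 6
  step 10. node 6  ⊔preds=⊤  new=⊤  old=0  +wl: 2
  step 11. node 2  ⊔preds=⊤  new=⊤  old=0  +wl: 6
  step 12. node 6  ⊔preds=⊤  new=⊤  stable

Least fixpoint reached:
  node 0: 1
  node 1: 1
  node 2: ⊤
  node 3: 4
  node 4: 4
  node 5: 4
  node 6: ⊤

⊤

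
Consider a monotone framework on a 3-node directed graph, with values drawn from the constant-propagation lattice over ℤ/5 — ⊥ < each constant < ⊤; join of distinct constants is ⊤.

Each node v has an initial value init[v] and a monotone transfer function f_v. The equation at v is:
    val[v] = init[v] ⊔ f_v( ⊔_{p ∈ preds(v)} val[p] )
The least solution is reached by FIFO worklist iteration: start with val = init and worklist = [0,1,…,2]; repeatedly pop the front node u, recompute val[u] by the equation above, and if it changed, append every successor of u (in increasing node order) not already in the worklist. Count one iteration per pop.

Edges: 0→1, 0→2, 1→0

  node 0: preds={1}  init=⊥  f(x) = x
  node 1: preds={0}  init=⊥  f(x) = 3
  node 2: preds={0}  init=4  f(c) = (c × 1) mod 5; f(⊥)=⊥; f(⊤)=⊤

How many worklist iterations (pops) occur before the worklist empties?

Iteration log — 6 steps:
  step 1. node 0  ⊔preds=⊥  new=⊥  stable
  step 2. node 1  ⊔preds=⊥  new=3  old=⊥  +wl: 0
  step 3. node 2  ⊔preds=⊥  new=4  stable
  step 4. node 0  ⊔preds=3  new=3  old=⊥  +wl: 1,2
  step 5. node 1  ⊔preds=3  new=3  stable
  step 6. node 2  ⊔preds=3  new=⊤  old=4  +wl: 

Least fixpoint reached:
  node 0: 3
  node 1: 3
  node 2: ⊤

6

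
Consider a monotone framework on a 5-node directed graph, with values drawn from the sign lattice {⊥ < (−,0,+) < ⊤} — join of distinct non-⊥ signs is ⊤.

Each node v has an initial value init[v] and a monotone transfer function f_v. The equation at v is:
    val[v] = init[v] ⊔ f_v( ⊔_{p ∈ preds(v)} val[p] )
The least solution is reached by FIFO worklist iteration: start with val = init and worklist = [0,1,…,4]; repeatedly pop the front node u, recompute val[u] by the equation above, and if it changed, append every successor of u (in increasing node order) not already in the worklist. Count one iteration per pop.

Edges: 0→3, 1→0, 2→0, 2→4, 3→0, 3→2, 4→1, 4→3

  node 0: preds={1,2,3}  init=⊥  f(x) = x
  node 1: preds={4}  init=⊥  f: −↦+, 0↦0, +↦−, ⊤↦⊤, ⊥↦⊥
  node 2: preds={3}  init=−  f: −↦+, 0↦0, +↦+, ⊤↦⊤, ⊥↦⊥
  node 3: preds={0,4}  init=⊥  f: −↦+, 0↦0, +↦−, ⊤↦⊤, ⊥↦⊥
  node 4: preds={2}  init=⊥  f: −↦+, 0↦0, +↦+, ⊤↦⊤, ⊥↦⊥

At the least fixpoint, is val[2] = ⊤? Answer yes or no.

Worklist (15 pops):
  #1 pop 0: in=− → − (was ⊥); enqueue []
  #2 pop 1: in=⊥ → ⊥ (no change)
  #3 pop 2: in=⊥ → − (no change)
  #4 pop 3: in=− → + (was ⊥); enqueue [0,2]
  #5 pop 4: in=− → + (was ⊥); enqueue [1,3]
  #6 pop 0: in=⊤ → ⊤ (was −); enqueue []
  #7 pop 2: in=+ → ⊤ (was −); enqueue [0,4]
  #8 pop 1: in=+ → − (was ⊥); enqueue []
  #9 pop 3: in=⊤ → ⊤ (was +); enqueue [2]
  #10 pop 0: in=⊤ → ⊤ (no change)
  #11 pop 4: in=⊤ → ⊤ (was +); enqueue [1,3]
  #12 pop 2: in=⊤ → ⊤ (no change)
  #13 pop 1: in=⊤ → ⊤ (was −); enqueue [0]
  #14 pop 3: in=⊤ → ⊤ (no change)
  #15 pop 0: in=⊤ → ⊤ (no change)

Fixpoint:
  val[0] = ⊤
  val[1] = ⊤
  val[2] = ⊤
  val[3] = ⊤
  val[4] = ⊤

yes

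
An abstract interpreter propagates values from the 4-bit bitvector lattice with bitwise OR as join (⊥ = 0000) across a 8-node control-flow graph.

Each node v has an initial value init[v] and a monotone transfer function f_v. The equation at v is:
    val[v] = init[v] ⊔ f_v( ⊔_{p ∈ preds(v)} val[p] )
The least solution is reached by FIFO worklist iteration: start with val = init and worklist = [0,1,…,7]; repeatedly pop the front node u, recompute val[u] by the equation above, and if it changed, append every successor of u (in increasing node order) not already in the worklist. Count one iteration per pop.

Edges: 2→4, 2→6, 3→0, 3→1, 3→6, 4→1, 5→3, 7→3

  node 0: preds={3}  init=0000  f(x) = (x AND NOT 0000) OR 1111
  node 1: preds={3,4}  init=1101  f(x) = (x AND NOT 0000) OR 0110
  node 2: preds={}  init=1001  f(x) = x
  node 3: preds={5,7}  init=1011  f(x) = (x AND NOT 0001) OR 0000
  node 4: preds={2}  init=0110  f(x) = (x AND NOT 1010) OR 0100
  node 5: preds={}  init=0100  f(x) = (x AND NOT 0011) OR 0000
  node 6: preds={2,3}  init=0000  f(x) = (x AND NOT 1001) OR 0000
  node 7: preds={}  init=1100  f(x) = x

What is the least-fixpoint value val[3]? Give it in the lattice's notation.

Iteration log — 10 steps:
  step 1. node 0  ⊔preds=1011  new=1111  old=0000  +wl: 
  step 2. node 1  ⊔preds=1111  new=1111  old=1101  +wl: 
  step 3. node 2  ⊔preds=0000  new=1001  stable
  step 4. node 3  ⊔preds=1100  new=1111  old=1011  +wl: 0,1
  step 5. node 4  ⊔preds=1001  new=0111  old=0110  +wl: 
  step 6. node 5  ⊔preds=0000  new=0100  stable
  step 7. node 6  ⊔preds=1111  new=0110  old=0000  +wl: 
  step 8. node 7  ⊔preds=0000  new=1100  stable
  step 9. node 0  ⊔preds=1111  new=1111  stable
  step 10. node 1  ⊔preds=1111  new=1111  stable

Least fixpoint reached:
  node 0: 1111
  node 1: 1111
  node 2: 1001
  node 3: 1111
  node 4: 0111
  node 5: 0100
  node 6: 0110
  node 7: 1100

1111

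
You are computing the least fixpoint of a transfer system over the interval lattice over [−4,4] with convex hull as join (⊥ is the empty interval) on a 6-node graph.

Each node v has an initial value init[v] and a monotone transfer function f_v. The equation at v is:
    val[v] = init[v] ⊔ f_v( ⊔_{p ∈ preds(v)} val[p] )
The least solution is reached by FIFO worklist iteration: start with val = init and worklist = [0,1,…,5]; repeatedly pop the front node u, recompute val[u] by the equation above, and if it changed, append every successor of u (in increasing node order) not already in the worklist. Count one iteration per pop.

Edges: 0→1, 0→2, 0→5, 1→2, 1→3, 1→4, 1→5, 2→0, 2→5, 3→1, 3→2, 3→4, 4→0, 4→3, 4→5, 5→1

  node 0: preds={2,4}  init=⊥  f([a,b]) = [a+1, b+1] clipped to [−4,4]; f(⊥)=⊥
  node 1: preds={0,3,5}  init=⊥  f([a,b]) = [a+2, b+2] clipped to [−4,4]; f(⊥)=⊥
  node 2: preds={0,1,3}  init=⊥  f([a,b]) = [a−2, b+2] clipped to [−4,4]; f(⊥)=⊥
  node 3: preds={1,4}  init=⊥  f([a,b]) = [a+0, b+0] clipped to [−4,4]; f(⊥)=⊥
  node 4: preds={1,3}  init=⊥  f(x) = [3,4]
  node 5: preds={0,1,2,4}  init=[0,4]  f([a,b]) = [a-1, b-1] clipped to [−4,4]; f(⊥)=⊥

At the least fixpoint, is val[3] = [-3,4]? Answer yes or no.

Trace (34 dequeues):
  [1] u=0 | in ⊥ | out ⊥ | ==
  [2] u=1 | in [0,4] | out [2,4] | prev ⊥ | push {}
  [3] u=2 | in [2,4] | out [0,4] | prev ⊥ | push {0}
  [4] u=3 | in [2,4] | out [2,4] | prev ⊥ | push {1,2}
  [5] u=4 | in [2,4] | out [3,4] | prev ⊥ | push {3}
  [6] u=5 | in [0,4] | out [-1,4] | prev [0,4] | push {}
  [7] u=0 | in [0,4] | out [1,4] | prev ⊥ | push {5}
  [8] u=1 | in [-1,4] | out [1,4] | prev [2,4] | push {4}
  [9] u=2 | in [1,4] | out [-1,4] | prev [0,4] | push {0}
  [10] u=3 | in [1,4] | out [1,4] | prev [2,4] | push {1,2}
  [11] u=5 | in [-1,4] | out [-2,4] | prev [-1,4] | push {}
  [12] u=4 | in [1,4] | out [3,4] | ==
  [13] u=0 | in [-1,4] | out [0,4] | prev [1,4] | push {5}
  [14] u=1 | in [-2,4] | out [0,4] | prev [1,4] | push {3,4}
  [15] u=2 | in [0,4] | out [-2,4] | prev [-1,4] | push {0}
  [16] u=5 | in [-2,4] | out [-3,4] | prev [-2,4] | push {1}
  [17] u=3 | in [0,4] | out [0,4] | prev [1,4] | push {2}
  [18] u=4 | in [0,4] | out [3,4] | ==
  [19] u=0 | in [-2,4] | out [-1,4] | prev [0,4] | push {5}
  [20] u=1 | in [-3,4] | out [-1,4] | prev [0,4] | push {3,4}
  [21] u=2 | in [-1,4] | out [-3,4] | prev [-2,4] | push {0}
  [22] u=5 | in [-3,4] | out [-4,4] | prev [-3,4] | push {1}
  [23] u=3 | in [-1,4] | out [-1,4] | prev [0,4] | push {2}
  [24] u=4 | in [-1,4] | out [3,4] | ==
  [25] u=0 | in [-3,4] | out [-2,4] | prev [-1,4] | push {5}
  [26] u=1 | in [-4,4] | out [-2,4] | prev [-1,4] | push {3,4}
  [27] u=2 | in [-2,4] | out [-4,4] | prev [-3,4] | push {0}
  [28] u=5 | in [-4,4] | out [-4,4] | ==
  [29] u=3 | in [-2,4] | out [-2,4] | prev [-1,4] | push {1,2}
  [30] u=4 | in [-2,4] | out [3,4] | ==
  [31] u=0 | in [-4,4] | out [-3,4] | prev [-2,4] | push {5}
  [32] u=1 | in [-4,4] | out [-2,4] | ==
  [33] u=2 | in [-3,4] | out [-4,4] | ==
  [34] u=5 | in [-4,4] | out [-4,4] | ==

Converged values:
  [0] [-3,4]
  [1] [-2,4]
  [2] [-4,4]
  [3] [-2,4]
  [4] [3,4]
  [5] [-4,4]

no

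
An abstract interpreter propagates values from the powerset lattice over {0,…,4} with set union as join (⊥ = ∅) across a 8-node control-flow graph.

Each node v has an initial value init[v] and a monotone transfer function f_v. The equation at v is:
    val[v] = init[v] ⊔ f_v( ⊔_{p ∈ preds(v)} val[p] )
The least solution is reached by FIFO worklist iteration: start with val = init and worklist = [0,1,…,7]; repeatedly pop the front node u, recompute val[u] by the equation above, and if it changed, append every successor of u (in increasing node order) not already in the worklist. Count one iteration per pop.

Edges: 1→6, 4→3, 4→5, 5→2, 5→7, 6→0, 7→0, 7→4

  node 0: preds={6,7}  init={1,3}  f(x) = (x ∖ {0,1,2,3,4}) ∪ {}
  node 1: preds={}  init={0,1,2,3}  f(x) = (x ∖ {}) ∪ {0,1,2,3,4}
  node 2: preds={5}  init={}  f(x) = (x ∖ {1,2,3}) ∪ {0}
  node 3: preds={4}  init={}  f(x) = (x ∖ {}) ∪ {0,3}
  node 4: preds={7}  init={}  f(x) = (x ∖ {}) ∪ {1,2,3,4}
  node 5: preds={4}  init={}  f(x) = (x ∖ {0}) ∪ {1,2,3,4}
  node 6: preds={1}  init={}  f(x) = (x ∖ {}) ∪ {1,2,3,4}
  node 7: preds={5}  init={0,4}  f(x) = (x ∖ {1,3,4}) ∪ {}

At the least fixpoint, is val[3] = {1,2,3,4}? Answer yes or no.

no

Trace (12 dequeues):
  [1] u=0 | in {0,4} | out {1,3} | ==
  [2] u=1 | in {} | out {0,1,2,3,4} | prev {0,1,2,3} | push {}
  [3] u=2 | in {} | out {0} | prev {} | push {}
  [4] u=3 | in {} | out {0,3} | prev {} | push {}
  [5] u=4 | in {0,4} | out {0,1,2,3,4} | prev {} | push {3}
  [6] u=5 | in {0,1,2,3,4} | out {1,2,3,4} | prev {} | push {2}
  [7] u=6 | in {0,1,2,3,4} | out {0,1,2,3,4} | prev {} | push {0}
  [8] u=7 | in {1,2,3,4} | out {0,2,4} | prev {0,4} | push {4}
  [9] u=3 | in {0,1,2,3,4} | out {0,1,2,3,4} | prev {0,3} | push {}
  [10] u=2 | in {1,2,3,4} | out {0,4} | prev {0} | push {}
  [11] u=0 | in {0,1,2,3,4} | out {1,3} | ==
  [12] u=4 | in {0,2,4} | out {0,1,2,3,4} | ==

Converged values:
  [0] {1,3}
  [1] {0,1,2,3,4}
  [2] {0,4}
  [3] {0,1,2,3,4}
  [4] {0,1,2,3,4}
  [5] {1,2,3,4}
  [6] {0,1,2,3,4}
  [7] {0,2,4}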